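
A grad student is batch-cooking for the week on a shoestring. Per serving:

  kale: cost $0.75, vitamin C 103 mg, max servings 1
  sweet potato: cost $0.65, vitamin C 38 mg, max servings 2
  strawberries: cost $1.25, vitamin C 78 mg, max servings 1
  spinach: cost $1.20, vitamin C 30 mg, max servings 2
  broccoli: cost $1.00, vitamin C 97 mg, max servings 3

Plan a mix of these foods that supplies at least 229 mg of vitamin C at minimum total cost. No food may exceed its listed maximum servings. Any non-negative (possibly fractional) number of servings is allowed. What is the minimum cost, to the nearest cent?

Cost per mg of vitamin C: kale $0.0073, broccoli $0.0103, strawberries $0.0160, sweet potato $0.0171, spinach $0.0400.
Take 1 serving of kale: +103.0 mg vitamin C for $0.75 (total $0.75, still need 126.0 mg).
Take 1.299 servings of broccoli: +126.0 mg vitamin C for $1.30 (total $2.05, still need 0.0 mg).
Filling from the cheapest source first is optimal under one linear minimum: $2.05.

$2.05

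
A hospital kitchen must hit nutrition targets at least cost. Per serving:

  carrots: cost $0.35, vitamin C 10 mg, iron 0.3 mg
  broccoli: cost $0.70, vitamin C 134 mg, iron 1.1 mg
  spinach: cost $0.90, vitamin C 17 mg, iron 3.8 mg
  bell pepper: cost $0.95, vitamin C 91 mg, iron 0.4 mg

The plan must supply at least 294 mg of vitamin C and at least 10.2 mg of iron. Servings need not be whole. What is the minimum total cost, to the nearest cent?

The cheapest plan sits at a corner of the feasible region — with two constraints it uses at most two foods.
carrots only: max(294/10, 10.2/0.3) = 34 servings → $11.90.
broccoli only: max(294/134, 10.2/1.1) = 9.273 servings → $6.49.
spinach only: max(294/17, 10.2/3.8) = 17.29 servings → $15.56.
bell pepper only: max(294/91, 10.2/0.4) = 25.5 servings → $24.23.
carrots + broccoli: intersection lies outside the first quadrant.
carrots + spinach with both tight: 28.69 servings and 0.4195 servings → $10.42.
carrots + bell pepper with both targets exact would need a negative amount; discard.
broccoli + spinach with both tight: 1.924 servings and 2.127 servings → $3.26.
broccoli + bell pepper with both targets exact would need a negative amount; discard.
spinach + bell pepper with both tight: 2.391 servings and 2.784 servings → $4.80.
Cheapest feasible corner: $3.26.

$3.26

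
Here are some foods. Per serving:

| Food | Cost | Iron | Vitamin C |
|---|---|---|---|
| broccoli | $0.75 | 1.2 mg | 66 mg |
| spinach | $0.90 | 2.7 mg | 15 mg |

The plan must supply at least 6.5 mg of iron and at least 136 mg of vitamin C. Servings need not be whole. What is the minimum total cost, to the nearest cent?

With two linear requirements the optimum uses one or two foods; enumerate the corners.
broccoli only: max(6.5/1.2, 136/66) = 5.417 servings → $4.06.
spinach only: max(6.5/2.7, 136/15) = 9.067 servings → $8.16.
broccoli + spinach with both tight: 1.684 servings and 1.659 servings → $2.76.
Cheapest feasible corner: $2.76.

$2.76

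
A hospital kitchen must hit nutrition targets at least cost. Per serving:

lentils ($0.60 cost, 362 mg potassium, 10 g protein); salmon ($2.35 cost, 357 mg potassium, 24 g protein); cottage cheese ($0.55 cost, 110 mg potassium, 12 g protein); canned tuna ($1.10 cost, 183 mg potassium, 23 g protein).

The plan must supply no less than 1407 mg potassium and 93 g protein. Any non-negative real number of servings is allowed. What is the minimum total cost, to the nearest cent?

The cheapest plan sits at a corner of the feasible region — with two constraints it uses at most two foods.
lentils only: max(1407/362, 93/10) = 9.3 servings → $5.58.
salmon only: max(1407/357, 93/24) = 3.941 servings → $9.26.
cottage cheese only: max(1407/110, 93/12) = 12.79 servings → $7.04.
canned tuna only: max(1407/183, 93/23) = 7.689 servings → $8.46.
lentils + salmon with both tight: 0.1108 servings and 3.829 servings → $9.06.
lentils + cottage cheese with both tight: 2.051 servings and 6.041 servings → $4.55.
lentils + canned tuna with both tight: 2.362 servings and 3.017 servings → $4.74.
salmon + cottage cheese: the both-tight solution has a negative serving — not a feasible corner.
salmon + canned tuna with both targets exact would need a negative amount; discard.
cottage cheese + canned tuna with both targets exact would need a negative amount; discard.
Cheapest feasible corner: $4.55.

$4.55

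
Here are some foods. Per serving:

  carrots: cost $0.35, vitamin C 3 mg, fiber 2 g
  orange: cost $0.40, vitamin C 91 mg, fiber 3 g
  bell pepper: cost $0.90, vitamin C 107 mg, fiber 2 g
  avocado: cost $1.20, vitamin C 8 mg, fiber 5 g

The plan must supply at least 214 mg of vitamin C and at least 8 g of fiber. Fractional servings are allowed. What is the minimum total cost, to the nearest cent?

Minimising a linear cost over {vitamin C ≥ 214, fiber ≥ 8, servings ≥ 0} — the optimum is at a vertex, using one or two foods.
carrots only: max(214/3, 8/2) = 71.33 servings → $24.97.
orange only: max(214/91, 8/3) = 2.667 servings → $1.07.
bell pepper only: max(214/107, 8/2) = 4 servings → $3.60.
avocado only: max(214/8, 8/5) = 26.75 servings → $32.10.
carrots + orange with both tight: 0.4971 servings and 2.335 servings → $1.11.
carrots + bell pepper with both tight: 2.058 servings and 1.942 servings → $2.47.
carrots + avocado with both targets exact would need a negative amount; discard.
orange + bell pepper with both targets exact would need a negative amount; discard.
orange + avocado with both tight: 2.334 servings and 0.1995 servings → $1.17.
bell pepper + avocado with both tight: 1.938 servings and 0.8247 servings → $2.73.
So the least-cost plan costs $1.07.

$1.07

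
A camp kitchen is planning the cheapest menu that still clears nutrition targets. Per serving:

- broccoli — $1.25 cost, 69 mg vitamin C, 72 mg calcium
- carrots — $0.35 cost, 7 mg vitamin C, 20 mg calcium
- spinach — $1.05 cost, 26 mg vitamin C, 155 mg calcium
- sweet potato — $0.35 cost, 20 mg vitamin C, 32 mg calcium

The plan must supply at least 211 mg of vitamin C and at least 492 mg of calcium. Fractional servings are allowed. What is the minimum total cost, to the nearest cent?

$4.50

This is a tiny linear program; its minimum lies at a vertex of the feasible set. List the vertices and price them.
broccoli only: max(211/69, 492/72) = 6.833 servings → $8.54.
carrots only: max(211/7, 492/20) = 30.14 servings → $10.55.
spinach only: max(211/26, 492/155) = 8.115 servings → $8.52.
sweet potato only: max(211/20, 492/32) = 15.38 servings → $5.38.
broccoli + carrots with both tight: 0.8858 servings and 21.41 servings → $8.60.
broccoli + spinach with both tight: 2.257 servings and 2.126 servings → $5.05.
broccoli + sweet potato: intersection lies outside the first quadrant.
carrots + spinach: the both-tight solution has a negative serving — not a feasible corner.
carrots + sweet potato with both tight: 17.55 servings and 4.409 servings → $7.68.
spinach + sweet potato with both tight: 1.362 servings and 8.78 servings → $4.50.
Cheapest feasible corner: $4.50.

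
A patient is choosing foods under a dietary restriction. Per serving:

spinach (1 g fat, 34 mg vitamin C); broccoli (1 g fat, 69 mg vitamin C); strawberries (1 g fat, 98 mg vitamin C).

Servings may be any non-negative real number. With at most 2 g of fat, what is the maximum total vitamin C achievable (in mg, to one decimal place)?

196.0 mg

Vitamin C per g fat: strawberries 98, broccoli 69, spinach 34.
With no serving limits, spend the whole fat allowance on strawberries: 2 g / 1 g × 98 mg = 196.0 mg.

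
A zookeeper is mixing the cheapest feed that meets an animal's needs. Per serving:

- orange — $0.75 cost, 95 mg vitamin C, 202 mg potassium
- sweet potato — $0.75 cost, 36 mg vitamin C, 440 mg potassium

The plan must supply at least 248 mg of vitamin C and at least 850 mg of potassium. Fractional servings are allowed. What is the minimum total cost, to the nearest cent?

$2.37

The cheapest plan sits at a corner of the feasible region — with two constraints it uses at most two foods.
orange only: max(248/95, 850/202) = 4.208 servings → $3.16.
sweet potato only: max(248/36, 850/440) = 6.889 servings → $5.17.
orange + sweet potato with both tight: 2.274 servings and 0.8878 servings → $2.37.
Cheapest feasible corner: $2.37.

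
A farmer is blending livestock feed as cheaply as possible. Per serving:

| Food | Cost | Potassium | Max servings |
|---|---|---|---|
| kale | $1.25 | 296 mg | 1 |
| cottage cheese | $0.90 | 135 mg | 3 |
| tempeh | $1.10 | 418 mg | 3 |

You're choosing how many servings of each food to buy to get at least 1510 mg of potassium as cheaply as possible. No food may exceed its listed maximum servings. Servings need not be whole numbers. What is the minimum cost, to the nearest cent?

$4.38

Cost per mg of potassium: tempeh $0.0026, kale $0.0042, cottage cheese $0.0067.
Take 3 servings of tempeh: +1254.0 mg potassium for $3.30 (total $3.30, still need 256.0 mg).
Take 0.8649 servings of kale: +256.0 mg potassium for $1.08 (total $4.38, still need 0.0 mg).
Greedy by cheapest-per-mg is optimal for a single linear constraint, so the minimum cost is $4.38.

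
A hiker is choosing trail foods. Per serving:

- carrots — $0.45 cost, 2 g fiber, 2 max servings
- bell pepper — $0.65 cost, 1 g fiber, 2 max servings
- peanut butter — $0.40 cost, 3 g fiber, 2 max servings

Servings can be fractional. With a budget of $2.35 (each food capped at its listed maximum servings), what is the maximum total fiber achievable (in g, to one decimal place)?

11.0 g

Fiber per dollar: peanut butter 7.5, carrots 4.444, bell pepper 1.538.
Take 2 servings of peanut butter: spends $0.80, +6.0 g fiber (running total 6.0 g).
Take 2 servings of carrots: spends $0.90, +4.0 g fiber (running total 10.0 g).
Take 1 serving of bell pepper: spends $0.65, +1.0 g fiber (running total 11.0 g).
Greedy by best ratio exhausts the cost allowance optimally: 11.0 g.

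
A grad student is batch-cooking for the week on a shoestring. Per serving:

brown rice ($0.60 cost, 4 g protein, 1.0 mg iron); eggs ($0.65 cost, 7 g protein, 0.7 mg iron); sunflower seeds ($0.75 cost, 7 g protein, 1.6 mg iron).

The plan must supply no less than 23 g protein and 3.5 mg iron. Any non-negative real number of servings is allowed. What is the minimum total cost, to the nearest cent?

brown rice only: max(23/4, 3.5/1.0) = 5.75 servings → $3.45.
eggs only: max(23/7, 3.5/0.7) = 5 servings → $3.25.
sunflower seeds only: max(23/7, 3.5/1.6) = 3.286 servings → $2.46.
brown rice + eggs with both tight: 2 servings and 2.143 servings → $2.59.
brown rice + sunflower seeds: intersection lies outside the first quadrant.
eggs + sunflower seeds with both tight: 1.952 servings and 1.333 servings → $2.27.
Cheapest feasible corner: $2.27.

$2.27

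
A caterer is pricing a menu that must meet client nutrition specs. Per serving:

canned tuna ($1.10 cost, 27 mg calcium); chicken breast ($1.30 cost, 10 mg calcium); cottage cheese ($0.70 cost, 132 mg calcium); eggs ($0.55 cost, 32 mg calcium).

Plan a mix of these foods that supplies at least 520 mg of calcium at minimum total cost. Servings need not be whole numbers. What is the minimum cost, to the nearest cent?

$2.76

Cost per mg of calcium: cottage cheese $0.0053, eggs $0.0172, canned tuna $0.0407, chicken breast $0.1300.
With no serving limits, use only cottage cheese: 520 mg / 132 mg = 3.939 servings × $0.70 = $2.76.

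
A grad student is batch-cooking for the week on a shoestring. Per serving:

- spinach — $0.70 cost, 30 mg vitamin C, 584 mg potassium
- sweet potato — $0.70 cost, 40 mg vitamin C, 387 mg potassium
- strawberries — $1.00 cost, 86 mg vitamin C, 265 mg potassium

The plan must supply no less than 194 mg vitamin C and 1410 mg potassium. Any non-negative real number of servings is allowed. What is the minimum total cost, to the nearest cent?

$2.84

At the optimum either one food covers both requirements or two foods hit both targets exactly; no other combination can be cheaper.
spinach only: max(194/30, 1410/584) = 6.467 servings → $4.53.
sweet potato only: max(194/40, 1410/387) = 4.85 servings → $3.40.
strawberries only: max(194/86, 1410/265) = 5.321 servings → $5.32.
spinach + sweet potato with both targets exact would need a negative amount; discard.
spinach + strawberries with both tight: 1.652 servings and 1.679 servings → $2.84.
sweet potato + strawberries with both tight: 3.08 servings and 0.8235 servings → $2.98.
The minimum over all feasible corners is $2.84.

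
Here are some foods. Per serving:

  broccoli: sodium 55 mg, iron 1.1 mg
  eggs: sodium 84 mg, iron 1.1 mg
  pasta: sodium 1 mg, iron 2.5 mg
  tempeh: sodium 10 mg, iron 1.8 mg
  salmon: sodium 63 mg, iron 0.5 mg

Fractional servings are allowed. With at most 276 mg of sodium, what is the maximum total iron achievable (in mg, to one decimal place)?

Iron per mg sodium: pasta 2.5, tempeh 0.18, broccoli 0.02, eggs 0.0131, salmon 0.007937.
With no serving limits, spend the whole sodium allowance on pasta: 276 mg / 1 mg × 2.5 mg = 690.0 mg.

690.0 mg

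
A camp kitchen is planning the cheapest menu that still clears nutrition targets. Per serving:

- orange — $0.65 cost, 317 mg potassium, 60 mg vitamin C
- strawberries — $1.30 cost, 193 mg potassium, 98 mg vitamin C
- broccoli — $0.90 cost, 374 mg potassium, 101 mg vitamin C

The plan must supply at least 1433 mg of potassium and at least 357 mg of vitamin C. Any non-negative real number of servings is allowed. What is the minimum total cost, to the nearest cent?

$3.32

Minimising a linear cost over {potassium ≥ 1433, vitamin C ≥ 357, servings ≥ 0} — the optimum is at a vertex, using one or two foods.
orange only: max(1433/317, 357/60) = 5.95 servings → $3.87.
strawberries only: max(1433/193, 357/98) = 7.425 servings → $9.65.
broccoli only: max(1433/374, 357/101) = 3.832 servings → $3.45.
orange + strawberries with both tight: 3.671 servings and 1.395 servings → $4.20.
orange + broccoli with both tight: 1.171 servings and 2.839 servings → $3.32.
strawberries + broccoli: intersection lies outside the first quadrant.
Cheapest feasible corner: $3.32.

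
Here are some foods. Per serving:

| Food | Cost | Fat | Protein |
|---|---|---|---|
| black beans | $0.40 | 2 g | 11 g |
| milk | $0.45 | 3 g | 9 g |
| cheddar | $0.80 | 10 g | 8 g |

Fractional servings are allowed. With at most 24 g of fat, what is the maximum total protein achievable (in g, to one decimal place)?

132.0 g

Protein per g fat: black beans 5.5, milk 3, cheddar 0.8.
With no serving limits, spend the whole fat allowance on black beans: 24 g / 2 g × 11 g = 132.0 g.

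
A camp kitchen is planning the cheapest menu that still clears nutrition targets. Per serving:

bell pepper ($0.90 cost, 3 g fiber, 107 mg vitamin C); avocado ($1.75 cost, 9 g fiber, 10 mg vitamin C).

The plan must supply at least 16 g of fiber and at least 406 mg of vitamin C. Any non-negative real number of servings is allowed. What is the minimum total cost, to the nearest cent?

Two binding constraints pin down two serving amounts, so the optimal mix uses at most two foods. The candidates are each food alone (scaled to the tighter of fiber/vitamin C) and each pair with both constraints tight.
bell pepper only: max(16/3, 406/107) = 5.333 servings → $4.80.
avocado only: max(16/9, 406/10) = 40.6 servings → $71.05.
bell pepper + avocado with both tight: 3.745 servings and 0.5295 servings → $4.30.
Cheapest feasible corner: $4.30.

$4.30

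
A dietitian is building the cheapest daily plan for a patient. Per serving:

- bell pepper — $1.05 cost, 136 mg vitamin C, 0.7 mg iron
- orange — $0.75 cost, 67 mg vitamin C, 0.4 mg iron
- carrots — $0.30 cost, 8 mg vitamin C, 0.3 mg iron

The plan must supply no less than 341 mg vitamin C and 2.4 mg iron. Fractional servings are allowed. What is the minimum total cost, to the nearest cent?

$3.23

Compare the cost at each extreme point of the feasible region.
bell pepper only: max(341/136, 2.4/0.7) = 3.429 servings → $3.60.
orange only: max(341/67, 2.4/0.4) = 6 servings → $4.50.
carrots only: max(341/8, 2.4/0.3) = 42.62 servings → $12.79.
bell pepper + orange: intersection lies outside the first quadrant.
bell pepper + carrots with both tight: 2.361 servings and 2.491 servings → $3.23.
orange + carrots with both tight: 4.917 servings and 1.444 servings → $4.12.
Cheapest feasible corner: $3.23.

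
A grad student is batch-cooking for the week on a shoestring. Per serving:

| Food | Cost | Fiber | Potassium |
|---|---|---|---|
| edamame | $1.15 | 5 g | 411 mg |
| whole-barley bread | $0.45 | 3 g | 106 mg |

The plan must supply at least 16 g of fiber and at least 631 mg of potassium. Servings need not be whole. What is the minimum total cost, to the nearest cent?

Compare the cost at each extreme point of the feasible region.
edamame only: max(16/5, 631/411) = 3.2 servings → $3.68.
whole-barley bread only: max(16/3, 631/106) = 5.953 servings → $2.68.
edamame + whole-barley bread with both tight: 0.2802 servings and 4.866 servings → $2.51.
The minimum over all feasible corners is $2.51.

$2.51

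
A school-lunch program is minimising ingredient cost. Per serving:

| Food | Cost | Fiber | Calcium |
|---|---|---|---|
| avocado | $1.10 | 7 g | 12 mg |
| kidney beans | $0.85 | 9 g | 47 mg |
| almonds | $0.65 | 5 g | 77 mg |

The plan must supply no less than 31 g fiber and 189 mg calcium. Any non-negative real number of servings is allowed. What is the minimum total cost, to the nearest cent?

Minimising a linear cost over {fiber ≥ 31, calcium ≥ 189, servings ≥ 0} — the optimum is at a vertex, using one or two foods.
avocado only: max(31/7, 189/12) = 15.75 servings → $17.32.
kidney beans only: max(31/9, 189/47) = 4.021 servings → $3.42.
almonds only: max(31/5, 189/77) = 6.2 servings → $4.03.
avocado + kidney beans with both targets exact would need a negative amount; discard.
avocado + almonds with both tight: 3.01 servings and 1.985 servings → $4.60.
kidney beans + almonds with both tight: 3.148 servings and 0.5328 servings → $3.02.
The minimum over all feasible corners is $3.02.

$3.02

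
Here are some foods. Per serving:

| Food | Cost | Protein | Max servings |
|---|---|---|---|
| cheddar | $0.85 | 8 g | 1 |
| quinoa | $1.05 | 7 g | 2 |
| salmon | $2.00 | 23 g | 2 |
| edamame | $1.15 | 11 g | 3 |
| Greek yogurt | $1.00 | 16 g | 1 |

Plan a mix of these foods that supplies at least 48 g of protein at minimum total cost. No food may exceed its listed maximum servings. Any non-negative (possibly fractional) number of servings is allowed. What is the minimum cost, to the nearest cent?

$3.78

Cost per g of protein: Greek yogurt $0.0625, salmon $0.0870, edamame $0.1045, cheddar $0.1062, quinoa $0.1500.
Take 1 serving of Greek yogurt: +16.0 g protein for $1.00 (total $1.00, still need 32.0 g).
Take 1.391 servings of salmon: +32.0 g protein for $2.78 (total $3.78, still need 0.0 g).
Filling from the cheapest source first is optimal under one linear minimum: $3.78.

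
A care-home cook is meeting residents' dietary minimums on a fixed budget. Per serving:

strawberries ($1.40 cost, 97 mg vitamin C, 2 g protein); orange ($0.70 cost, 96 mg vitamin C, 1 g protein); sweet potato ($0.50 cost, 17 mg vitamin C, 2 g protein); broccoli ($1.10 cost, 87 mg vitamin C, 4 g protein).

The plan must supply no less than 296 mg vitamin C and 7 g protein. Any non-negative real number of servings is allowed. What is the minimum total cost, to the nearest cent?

$2.75

Compare the cost at each extreme point of the feasible region.
strawberries only: max(296/97, 7/2) = 3.5 servings → $4.90.
orange only: max(296/96, 7/1) = 7 servings → $4.90.
sweet potato only: max(296/17, 7/2) = 17.41 servings → $8.71.
broccoli only: max(296/87, 7/4) = 3.402 servings → $3.74.
strawberries + orange with both targets exact would need a negative amount; discard.
strawberries + sweet potato with both tight: 2.956 servings and 0.5437 servings → $4.41.
strawberries + broccoli with both tight: 2.687 servings and 0.4065 servings → $4.21.
orange + sweet potato with both tight: 2.703 servings and 2.149 servings → $2.97.
orange + broccoli with both tight: 1.936 servings and 1.266 servings → $2.75.
sweet potato + broccoli with both targets exact would need a negative amount; discard.
Cheapest feasible corner: $2.75.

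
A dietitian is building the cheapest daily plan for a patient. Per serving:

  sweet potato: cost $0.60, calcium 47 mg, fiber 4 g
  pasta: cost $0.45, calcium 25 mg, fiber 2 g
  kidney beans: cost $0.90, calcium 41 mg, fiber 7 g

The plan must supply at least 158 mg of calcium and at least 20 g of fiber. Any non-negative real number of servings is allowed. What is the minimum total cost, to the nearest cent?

$2.72

A basic optimal solution has at most two foods positive. Try each food alone and each pair with both targets met exactly.
sweet potato only: max(158/47, 20/4) = 5 servings → $3.00.
pasta only: max(158/25, 20/2) = 10 servings → $4.50.
kidney beans only: max(158/41, 20/7) = 3.854 servings → $3.47.
sweet potato + pasta: intersection lies outside the first quadrant.
sweet potato + kidney beans with both tight: 1.733 servings and 1.867 servings → $2.72.
pasta + kidney beans with both tight: 3.075 servings and 1.978 servings → $3.16.
The minimum over all feasible corners is $2.72.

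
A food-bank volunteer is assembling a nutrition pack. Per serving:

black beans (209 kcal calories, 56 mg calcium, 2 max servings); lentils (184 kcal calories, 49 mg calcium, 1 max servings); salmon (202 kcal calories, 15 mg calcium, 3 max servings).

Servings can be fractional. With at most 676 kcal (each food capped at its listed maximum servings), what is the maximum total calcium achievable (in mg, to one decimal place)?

166.5 mg

Calcium per kcal: black beans 0.2679, lentils 0.2663, salmon 0.07426.
Take 2 servings of black beans: uses 418 kcal, +112.0 mg calcium (running total 112.0 mg).
Take 1 serving of lentils: uses 184 kcal, +49.0 mg calcium (running total 161.0 mg).
Take 0.3663 servings of salmon: uses 74 kcal, +5.5 mg calcium (running total 166.5 mg).
Filling greedily by calcium-per-kcal is optimal for one linear limit, giving 166.5 mg.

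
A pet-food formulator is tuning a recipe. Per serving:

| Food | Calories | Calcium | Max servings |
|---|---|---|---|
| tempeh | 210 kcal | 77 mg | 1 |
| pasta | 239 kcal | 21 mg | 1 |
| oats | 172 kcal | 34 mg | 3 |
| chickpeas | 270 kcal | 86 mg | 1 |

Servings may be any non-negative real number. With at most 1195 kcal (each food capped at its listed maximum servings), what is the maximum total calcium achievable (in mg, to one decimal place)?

282.5 mg

Calcium per kcal: tempeh 0.3667, chickpeas 0.3185, oats 0.1977, pasta 0.08787.
Take 1 serving of tempeh: uses 210 kcal, +77.0 mg calcium (running total 77.0 mg).
Take 1 serving of chickpeas: uses 270 kcal, +86.0 mg calcium (running total 163.0 mg).
Take 3 servings of oats: uses 516 kcal, +102.0 mg calcium (running total 265.0 mg).
Take 0.8326 servings of pasta: uses 199 kcal, +17.5 mg calcium (running total 282.5 mg).
Greedy by best ratio exhausts the calories allowance optimally: 282.5 mg.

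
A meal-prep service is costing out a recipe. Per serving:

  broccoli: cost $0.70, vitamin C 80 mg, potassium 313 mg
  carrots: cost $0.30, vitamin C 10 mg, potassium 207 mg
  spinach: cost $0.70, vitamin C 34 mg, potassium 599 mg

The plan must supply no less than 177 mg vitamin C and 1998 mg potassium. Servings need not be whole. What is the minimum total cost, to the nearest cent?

$2.68

For a min-cost LP with two ≥-constraints, a basic feasible solution has at most two positive variables.
broccoli only: max(177/80, 1998/313) = 6.383 servings → $4.47.
carrots only: max(177/10, 1998/207) = 17.7 servings → $5.31.
spinach only: max(177/34, 1998/599) = 5.206 servings → $3.64.
broccoli + carrots with both tight: 1.24 servings and 7.777 servings → $3.20.
broccoli + spinach with both tight: 1.022 servings and 2.802 servings → $2.68.
carrots + spinach: intersection lies outside the first quadrant.
So the least-cost plan costs $2.68.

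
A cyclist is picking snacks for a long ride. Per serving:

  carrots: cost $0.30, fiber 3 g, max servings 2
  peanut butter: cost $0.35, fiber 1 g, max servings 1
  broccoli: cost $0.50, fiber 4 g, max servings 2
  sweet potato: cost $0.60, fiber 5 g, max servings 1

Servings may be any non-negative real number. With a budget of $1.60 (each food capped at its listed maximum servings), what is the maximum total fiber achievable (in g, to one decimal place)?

14.2 g

Fiber per dollar: carrots 10, sweet potato 8.333, broccoli 8, peanut butter 2.857.
Take 2 servings of carrots: spends $0.60, +6.0 g fiber (running total 6.0 g).
Take 1 serving of sweet potato: spends $0.60, +5.0 g fiber (running total 11.0 g).
Take 0.8 servings of broccoli: spends $0.40, +3.2 g fiber (running total 14.2 g).
Filling greedily by fiber-per-dollar is optimal for one linear limit, giving 14.2 g.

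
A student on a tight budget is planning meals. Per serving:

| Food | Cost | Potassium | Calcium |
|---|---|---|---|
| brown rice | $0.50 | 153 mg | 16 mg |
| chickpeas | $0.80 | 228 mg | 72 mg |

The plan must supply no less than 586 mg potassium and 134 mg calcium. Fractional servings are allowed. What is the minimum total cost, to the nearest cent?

An LP optimum is at a vertex; with two nutrient constraints at most two foods are used. Check each candidate.
brown rice only: max(586/153, 134/16) = 8.375 servings → $4.19.
chickpeas only: max(586/228, 134/72) = 2.57 servings → $2.06.
brown rice + chickpeas with both tight: 1.58 servings and 1.51 servings → $2.00.
So the least-cost plan costs $2.00.

$2.00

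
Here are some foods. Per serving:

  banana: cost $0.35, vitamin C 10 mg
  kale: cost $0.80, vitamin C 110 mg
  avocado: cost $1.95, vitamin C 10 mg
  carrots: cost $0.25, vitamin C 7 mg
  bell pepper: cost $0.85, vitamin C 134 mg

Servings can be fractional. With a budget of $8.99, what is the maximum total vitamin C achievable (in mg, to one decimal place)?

1417.2 mg

Vitamin C per dollar: bell pepper 157.6, kale 137.5, banana 28.57, carrots 28, avocado 5.128.
With no serving limits, spend the whole cost allowance on bell pepper: $8.99 / $0.85 × 134 mg = 1417.2 mg.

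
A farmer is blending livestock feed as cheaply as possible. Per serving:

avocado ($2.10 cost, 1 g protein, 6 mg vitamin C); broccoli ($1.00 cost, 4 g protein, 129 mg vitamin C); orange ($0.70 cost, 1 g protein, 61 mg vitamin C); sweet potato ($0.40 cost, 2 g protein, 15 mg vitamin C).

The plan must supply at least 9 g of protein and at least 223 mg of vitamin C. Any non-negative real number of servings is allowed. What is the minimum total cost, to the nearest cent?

A basic optimal solution has at most two foods positive. Try each food alone and each pair with both targets met exactly.
avocado only: max(9/1, 223/6) = 37.17 servings → $78.05.
broccoli only: max(9/4, 223/129) = 2.25 servings → $2.25.
orange only: max(9/1, 223/61) = 9 servings → $6.30.
sweet potato only: max(9/2, 223/15) = 14.87 servings → $5.95.
avocado + broccoli with both tight: 2.562 servings and 1.61 servings → $6.99.
avocado + orange with both tight: 5.927 servings and 3.073 servings → $14.60.
avocado + sweet potato with both targets exact would need a negative amount; discard.
broccoli + orange with both targets exact would need a negative amount; discard.
broccoli + sweet potato with both tight: 1.571 servings and 1.359 servings → $2.11.
orange + sweet potato with both tight: 2.907 servings and 3.047 servings → $3.25.
The minimum over all feasible corners is $2.11.

$2.11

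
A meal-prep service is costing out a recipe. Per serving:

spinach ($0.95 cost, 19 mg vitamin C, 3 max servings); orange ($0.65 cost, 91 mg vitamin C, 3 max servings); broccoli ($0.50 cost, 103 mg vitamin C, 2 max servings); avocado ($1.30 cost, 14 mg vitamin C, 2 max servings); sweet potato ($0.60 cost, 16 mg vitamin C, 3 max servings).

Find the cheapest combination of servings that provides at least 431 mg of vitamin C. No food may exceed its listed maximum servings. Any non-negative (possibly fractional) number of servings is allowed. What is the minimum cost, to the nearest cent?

$2.61

Cost per mg of vitamin C: broccoli $0.0049, orange $0.0071, sweet potato $0.0375, spinach $0.0500, avocado $0.0929.
Take 2 servings of broccoli: +206.0 mg vitamin C for $1.00 (total $1.00, still need 225.0 mg).
Take 2.473 servings of orange: +225.0 mg vitamin C for $1.61 (total $2.61, still need 0.0 mg).
Filling from the cheapest source first is optimal under one linear minimum: $2.61.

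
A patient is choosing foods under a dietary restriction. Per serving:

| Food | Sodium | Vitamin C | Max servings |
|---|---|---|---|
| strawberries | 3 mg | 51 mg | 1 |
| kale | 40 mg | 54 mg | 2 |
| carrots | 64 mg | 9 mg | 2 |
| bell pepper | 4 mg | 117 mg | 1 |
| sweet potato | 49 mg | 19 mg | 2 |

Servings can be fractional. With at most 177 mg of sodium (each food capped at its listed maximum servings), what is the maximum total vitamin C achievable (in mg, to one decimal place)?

Vitamin C per mg sodium: bell pepper 29.25, strawberries 17, kale 1.35, sweet potato 0.3878, carrots 0.1406.
Take 1 serving of bell pepper: uses 4 mg sodium, +117.0 mg vitamin C (running total 117.0 mg).
Take 1 serving of strawberries: uses 3 mg sodium, +51.0 mg vitamin C (running total 168.0 mg).
Take 2 servings of kale: uses 80 mg sodium, +108.0 mg vitamin C (running total 276.0 mg).
Take 1.837 servings of sweet potato: uses 90 mg sodium, +34.9 mg vitamin C (running total 310.9 mg).
Filling greedily by vitamin C-per-mg sodium is optimal for one linear limit, giving 310.9 mg.

310.9 mg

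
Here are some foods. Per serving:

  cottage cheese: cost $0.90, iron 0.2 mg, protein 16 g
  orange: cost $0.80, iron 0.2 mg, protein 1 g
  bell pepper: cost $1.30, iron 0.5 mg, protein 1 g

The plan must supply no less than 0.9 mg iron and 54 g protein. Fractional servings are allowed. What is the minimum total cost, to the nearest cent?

$3.61

Check every corner: each single food scaled to meet both minima, and each pair solved so both constraints bind.
cottage cheese only: max(0.9/0.2, 54/16) = 4.5 servings → $4.05.
orange only: max(0.9/0.2, 54/1) = 54 servings → $43.20.
bell pepper only: max(0.9/0.5, 54/1) = 54 servings → $70.20.
cottage cheese + orange with both tight: 3.3 servings and 1.2 servings → $3.93.
cottage cheese + bell pepper with both tight: 3.346 servings and 0.4615 servings → $3.61.
orange + bell pepper with both targets exact would need a negative amount; discard.
So the least-cost plan costs $3.61.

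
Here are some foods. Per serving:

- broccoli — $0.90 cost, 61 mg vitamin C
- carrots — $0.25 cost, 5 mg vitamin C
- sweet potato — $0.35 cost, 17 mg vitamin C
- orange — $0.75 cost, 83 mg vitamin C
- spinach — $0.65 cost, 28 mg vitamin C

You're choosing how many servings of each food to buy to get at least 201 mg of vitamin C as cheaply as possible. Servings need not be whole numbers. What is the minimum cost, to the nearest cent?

Cost per mg of vitamin C: orange $0.0090, broccoli $0.0148, sweet potato $0.0206, spinach $0.0232, carrots $0.0500.
With no serving limits, use only orange: 201 mg / 83 mg = 2.422 servings × $0.75 = $1.82.

$1.82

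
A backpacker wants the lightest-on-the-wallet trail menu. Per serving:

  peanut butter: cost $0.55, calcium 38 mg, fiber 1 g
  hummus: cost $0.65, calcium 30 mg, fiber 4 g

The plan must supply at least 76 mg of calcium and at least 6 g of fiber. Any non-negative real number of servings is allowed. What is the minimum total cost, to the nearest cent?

$1.37

For a min-cost LP with two ≥-constraints, a basic feasible solution has at most two positive variables.
peanut butter only: max(76/38, 6/1) = 6 servings → $3.30.
hummus only: max(76/30, 6/4) = 2.533 servings → $1.65.
peanut butter + hummus with both tight: 1.016 servings and 1.246 servings → $1.37.
The minimum over all feasible corners is $1.37.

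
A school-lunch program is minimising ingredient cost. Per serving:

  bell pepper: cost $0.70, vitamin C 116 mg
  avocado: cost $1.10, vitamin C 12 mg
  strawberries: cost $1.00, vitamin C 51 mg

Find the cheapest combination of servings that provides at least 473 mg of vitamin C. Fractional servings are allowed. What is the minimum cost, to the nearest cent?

$2.85

Cost per mg of vitamin C: bell pepper $0.0060, strawberries $0.0196, avocado $0.0917.
With no serving limits, use only bell pepper: 473 mg / 116 mg = 4.078 servings × $0.70 = $2.85.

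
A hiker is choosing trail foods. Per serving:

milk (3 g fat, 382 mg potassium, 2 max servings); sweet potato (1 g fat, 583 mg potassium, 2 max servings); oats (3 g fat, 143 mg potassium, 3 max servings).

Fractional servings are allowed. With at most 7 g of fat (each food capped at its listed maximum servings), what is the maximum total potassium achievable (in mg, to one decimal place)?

1802.7 mg

Potassium per g fat: sweet potato 583, milk 127.3, oats 47.67.
Take 2 servings of sweet potato: uses 2 g fat, +1166.0 mg potassium (running total 1166.0 mg).
Take 1.667 servings of milk: uses 5 g fat, +636.7 mg potassium (running total 1802.7 mg).
Filling greedily by potassium-per-g fat is optimal for one linear limit, giving 1802.7 mg.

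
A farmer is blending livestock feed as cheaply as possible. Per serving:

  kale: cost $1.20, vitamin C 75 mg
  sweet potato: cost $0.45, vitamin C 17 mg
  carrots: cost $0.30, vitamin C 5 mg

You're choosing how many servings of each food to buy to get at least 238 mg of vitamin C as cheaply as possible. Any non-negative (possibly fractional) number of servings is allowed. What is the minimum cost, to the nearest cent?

Cost per mg of vitamin C: kale $0.0160, sweet potato $0.0265, carrots $0.0600.
With no serving limits, use only kale: 238 mg / 75 mg = 3.173 servings × $1.20 = $3.81.

$3.81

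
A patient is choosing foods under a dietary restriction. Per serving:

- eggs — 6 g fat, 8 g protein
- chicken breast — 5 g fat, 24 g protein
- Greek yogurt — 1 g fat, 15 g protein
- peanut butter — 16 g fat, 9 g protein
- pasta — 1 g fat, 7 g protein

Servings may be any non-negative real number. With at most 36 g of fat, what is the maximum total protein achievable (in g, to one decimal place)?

Protein per g fat: Greek yogurt 15, pasta 7, chicken breast 4.8, eggs 1.333, peanut butter 0.5625.
With no serving limits, spend the whole fat allowance on Greek yogurt: 36 g / 1 g × 15 g = 540.0 g.

540.0 g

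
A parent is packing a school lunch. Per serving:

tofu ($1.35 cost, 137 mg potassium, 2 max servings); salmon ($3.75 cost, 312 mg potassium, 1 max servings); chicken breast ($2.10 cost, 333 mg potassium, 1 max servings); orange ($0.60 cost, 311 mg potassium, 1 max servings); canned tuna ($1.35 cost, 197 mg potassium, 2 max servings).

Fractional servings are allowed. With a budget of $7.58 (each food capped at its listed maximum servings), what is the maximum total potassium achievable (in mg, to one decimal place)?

1259.2 mg

Potassium per dollar: orange 518.3, chicken breast 158.6, canned tuna 145.9, tofu 101.5, salmon 83.2.
Take 1 serving of orange: spends $0.60, +311.0 mg potassium (running total 311.0 mg).
Take 1 serving of chicken breast: spends $2.10, +333.0 mg potassium (running total 644.0 mg).
Take 2 servings of canned tuna: spends $2.70, +394.0 mg potassium (running total 1038.0 mg).
Take 1.615 servings of tofu: spends $2.18, +221.2 mg potassium (running total 1259.2 mg).
Filling greedily by potassium-per-dollar is optimal for one linear limit, giving 1259.2 mg.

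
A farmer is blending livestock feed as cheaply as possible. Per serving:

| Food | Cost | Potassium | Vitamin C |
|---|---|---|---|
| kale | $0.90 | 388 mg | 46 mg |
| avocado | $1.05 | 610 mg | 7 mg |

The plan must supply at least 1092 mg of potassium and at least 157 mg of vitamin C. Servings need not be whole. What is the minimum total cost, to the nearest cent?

$3.07

The cheapest plan sits at a corner of the feasible region — with two constraints it uses at most two foods.
kale only: max(1092/388, 157/46) = 3.413 servings → $3.07.
avocado only: max(1092/610, 157/7) = 22.43 servings → $23.55.
kale + avocado with both targets exact would need a negative amount; discard.
The minimum over all feasible corners is $3.07.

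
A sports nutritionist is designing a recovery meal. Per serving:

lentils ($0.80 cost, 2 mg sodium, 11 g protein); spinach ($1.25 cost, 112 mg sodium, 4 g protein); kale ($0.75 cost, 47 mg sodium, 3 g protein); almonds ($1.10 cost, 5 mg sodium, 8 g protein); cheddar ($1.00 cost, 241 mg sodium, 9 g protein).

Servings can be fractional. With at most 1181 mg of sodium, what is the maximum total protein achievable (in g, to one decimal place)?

6495.5 g

Protein per mg sodium: lentils 5.5, almonds 1.6, kale 0.06383, cheddar 0.03734, spinach 0.03571.
With no serving limits, spend the whole sodium allowance on lentils: 1181 mg / 2 mg × 11 g = 6495.5 g.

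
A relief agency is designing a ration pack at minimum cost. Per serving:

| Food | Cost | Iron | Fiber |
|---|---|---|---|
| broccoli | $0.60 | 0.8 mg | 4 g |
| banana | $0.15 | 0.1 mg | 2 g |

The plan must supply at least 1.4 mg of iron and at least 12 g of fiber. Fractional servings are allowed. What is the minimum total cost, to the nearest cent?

$1.30

Minimising a linear cost over {iron ≥ 1.4, fiber ≥ 12, servings ≥ 0} — the optimum is at a vertex, using one or two foods.
broccoli only: max(1.4/0.8, 12/4) = 3 servings → $1.80.
banana only: max(1.4/0.1, 12/2) = 14 servings → $2.10.
broccoli + banana with both tight: 1.333 servings and 3.333 servings → $1.30.
So the least-cost plan costs $1.30.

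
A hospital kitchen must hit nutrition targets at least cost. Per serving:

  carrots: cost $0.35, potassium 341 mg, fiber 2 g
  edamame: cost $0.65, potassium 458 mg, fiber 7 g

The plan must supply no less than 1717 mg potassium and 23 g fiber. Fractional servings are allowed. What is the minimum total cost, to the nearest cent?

Two binding constraints pin down two serving amounts, so the optimal mix uses at most two foods. The candidates are each food alone (scaled to the tighter of potassium/fiber) and each pair with both constraints tight.
carrots only: max(1717/341, 23/2) = 11.5 servings → $4.03.
edamame only: max(1717/458, 23/7) = 3.749 servings → $2.44.
carrots + edamame with both tight: 1.01 servings and 2.997 servings → $2.30.
Cheapest feasible corner: $2.30.

$2.30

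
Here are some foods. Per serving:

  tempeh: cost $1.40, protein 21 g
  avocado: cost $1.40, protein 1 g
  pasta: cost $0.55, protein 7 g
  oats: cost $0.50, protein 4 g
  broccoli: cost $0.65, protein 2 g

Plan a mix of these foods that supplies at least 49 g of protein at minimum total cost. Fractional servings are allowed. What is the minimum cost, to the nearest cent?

Cost per g of protein: tempeh $0.0667, pasta $0.0786, oats $0.1250, broccoli $0.3250, avocado $1.4000.
With no serving limits, use only tempeh: 49 g / 21 g = 2.333 servings × $1.40 = $3.27.

$3.27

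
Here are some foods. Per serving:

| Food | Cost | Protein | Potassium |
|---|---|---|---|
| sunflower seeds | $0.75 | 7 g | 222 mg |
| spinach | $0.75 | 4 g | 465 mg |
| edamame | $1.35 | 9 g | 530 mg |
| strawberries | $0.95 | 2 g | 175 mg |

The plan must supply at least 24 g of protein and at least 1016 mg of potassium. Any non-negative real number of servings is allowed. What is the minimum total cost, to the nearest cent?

$2.81

A basic optimal solution has at most two foods positive. Try each food alone and each pair with both targets met exactly.
sunflower seeds only: max(24/7, 1016/222) = 4.577 servings → $3.43.
spinach only: max(24/4, 1016/465) = 6 servings → $4.50.
edamame only: max(24/9, 1016/530) = 2.667 servings → $3.60.
strawberries only: max(24/2, 1016/175) = 12 servings → $11.40.
sunflower seeds + spinach with both tight: 2.998 servings and 0.7537 servings → $2.81.
sunflower seeds + edamame with both tight: 2.089 servings and 1.042 servings → $2.97.
sunflower seeds + strawberries with both tight: 2.776 servings and 2.284 servings → $4.25.
spinach + edamame with both targets exact would need a negative amount; discard.
spinach + strawberries with both targets exact would need a negative amount; discard.
edamame + strawberries: intersection lies outside the first quadrant.
The minimum over all feasible corners is $2.81.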